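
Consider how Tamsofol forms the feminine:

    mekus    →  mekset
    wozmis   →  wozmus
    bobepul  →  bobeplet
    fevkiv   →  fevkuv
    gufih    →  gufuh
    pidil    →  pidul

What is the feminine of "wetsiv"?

mekus and wozmis both end in -s yet inflect differently (mekset, wozmus), so the final letter is not what conditions the rule; the last vowel is.
"wetsiv" has last vowel 'i'. The stems whose last vowel is 'i' (fevkiv → fevkuv, wozmis → wozmus, gufih → gufuh) change the last vowel to 'u'.
So wetsiv → wetsuv.

wetsuv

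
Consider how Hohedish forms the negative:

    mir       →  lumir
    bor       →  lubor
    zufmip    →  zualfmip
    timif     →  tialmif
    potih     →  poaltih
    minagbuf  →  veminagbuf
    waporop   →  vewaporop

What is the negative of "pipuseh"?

vepipuseh

"pipuseh" has 3 vowels. The stems with 3 vowels (minagbuf → veminagbuf, waporop → vewaporop) add the prefix ve-.
The other patterns: stems with 1 vowel add the prefix lu-; stems with 2 vowels insert -al- after the first vowel.
So pipuseh → vepipuseh.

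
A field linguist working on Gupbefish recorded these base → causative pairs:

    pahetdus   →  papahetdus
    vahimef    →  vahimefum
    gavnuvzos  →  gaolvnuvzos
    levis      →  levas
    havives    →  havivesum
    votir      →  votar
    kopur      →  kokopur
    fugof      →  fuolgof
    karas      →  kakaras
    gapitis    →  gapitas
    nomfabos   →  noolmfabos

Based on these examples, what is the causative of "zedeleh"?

havives and gapitis both end in -s yet inflect differently (havivesum, gapitas), so the final letter is not what conditions the rule; the last vowel is.
"zedeleh" has last vowel 'e'. The stems whose last vowel is 'e' (vahimef → vahimefum, havives → havivesum) add -um.
The other patterns: stems whose last vowel is 'i' change the last vowel to 'a'; stems whose last vowel is 'a' or 'u' repeat the first consonant+vowel as a prefix; stems whose last vowel is 'o' insert -ol- after the first vowel.
So zedeleh → zedelehum.

zedelehum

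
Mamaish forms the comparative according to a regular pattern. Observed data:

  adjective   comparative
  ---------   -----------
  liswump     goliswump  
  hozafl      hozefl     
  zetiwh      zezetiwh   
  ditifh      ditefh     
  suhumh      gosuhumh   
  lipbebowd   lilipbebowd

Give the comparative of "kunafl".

"kunafl" has second-to-last letter 'f'. The stems whose second-to-last letter is 'f' (hozafl → hozefl, ditifh → ditefh) change the last vowel to 'e'.
The other patterns: stems whose second-to-last letter is 'm' add the prefix go-; stems whose second-to-last letter is 'w' repeat the first consonant+vowel as a prefix.
So kunafl → kunefl.

kunefl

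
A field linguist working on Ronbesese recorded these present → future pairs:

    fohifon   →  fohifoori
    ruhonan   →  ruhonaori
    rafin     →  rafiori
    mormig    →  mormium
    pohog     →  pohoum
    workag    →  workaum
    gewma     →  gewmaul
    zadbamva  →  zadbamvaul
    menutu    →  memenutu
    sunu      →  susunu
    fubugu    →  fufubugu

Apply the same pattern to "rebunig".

rebunium

"rebunig" ends in -g. The stems ending in -g (mormig → mormium, pohog → pohoum, workag → workaum) drop the final letter and add -um.
So rebunig → rebunium.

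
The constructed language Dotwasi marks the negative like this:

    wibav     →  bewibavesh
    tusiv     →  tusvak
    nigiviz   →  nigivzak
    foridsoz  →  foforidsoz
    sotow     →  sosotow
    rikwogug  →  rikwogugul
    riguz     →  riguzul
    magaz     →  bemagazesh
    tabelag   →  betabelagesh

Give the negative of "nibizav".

benibizavesh

magaz and foridsoz both end in -z yet inflect differently (bemagazesh, foforidsoz), so the final letter is not what conditions the rule; the last vowel is.
"nibizav" has last vowel 'a'. The stems whose last vowel is 'a' (magaz → bemagazesh, tabelag → betabelagesh, wibav → bewibavesh) add be- … -esh around the stem.
So nibizav → benibizavesh.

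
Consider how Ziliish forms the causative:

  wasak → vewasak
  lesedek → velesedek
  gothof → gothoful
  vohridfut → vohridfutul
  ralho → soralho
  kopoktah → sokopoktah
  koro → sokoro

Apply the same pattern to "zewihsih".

gothof and ralho both have last vowel 'o' yet inflect differently (gothoful, soralho), so the last vowel is not what conditions the rule; the final letter is.
"zewihsih" ends in -h. The one such stem in the data (kopoktah → sokopoktah) adds the prefix so-, so the same rule applies.
The other patterns: stems ending in -k add the prefix ve-; stems ending in -f or -t add -ul.
So zewihsih → sozewihsih.

sozewihsih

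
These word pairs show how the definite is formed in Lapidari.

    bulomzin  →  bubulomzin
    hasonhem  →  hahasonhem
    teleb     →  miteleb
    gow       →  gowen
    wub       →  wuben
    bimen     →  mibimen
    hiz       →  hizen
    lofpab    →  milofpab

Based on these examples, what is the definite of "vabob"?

wub and lofpab both end in -b yet inflect differently (wuben, milofpab), so the final letter is not what conditions the rule; the number of vowels is.
"vabob" has 2 vowels. The stems with 2 vowels (lofpab → milofpab, teleb → miteleb, bimen → mibimen) add the prefix mi-.
The other patterns: stems with 1 vowel add -en; stems with 3 vowels repeat the first consonant+vowel as a prefix.
So vabob → mivabob.

mivabob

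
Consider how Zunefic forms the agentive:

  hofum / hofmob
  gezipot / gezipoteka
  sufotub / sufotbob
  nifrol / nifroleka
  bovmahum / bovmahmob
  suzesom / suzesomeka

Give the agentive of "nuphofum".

hofum and suzesom both end in -m yet inflect differently (hofmob, suzesomeka), so the final letter is not what conditions the rule; the last vowel is.
"nuphofum" has last vowel 'u'. The stems whose last vowel is 'u' (sufotub → sufotbob, hofum → hofmob, bovmahum → bovmahmob) delete the last vowel and add -ob.
The other pattern: stems whose last vowel is 'o' add -eka.
So nuphofum → nuphofmob.

nuphofmob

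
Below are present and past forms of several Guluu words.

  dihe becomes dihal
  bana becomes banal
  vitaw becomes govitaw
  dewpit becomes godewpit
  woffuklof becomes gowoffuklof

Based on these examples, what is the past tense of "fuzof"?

"fuzof" ends in a consonant. The stems ending in a consonant (vitaw → govitaw, dewpit → godewpit, woffuklof → gowoffuklof) add the prefix go-.
So fuzof → gofuzof.

gofuzof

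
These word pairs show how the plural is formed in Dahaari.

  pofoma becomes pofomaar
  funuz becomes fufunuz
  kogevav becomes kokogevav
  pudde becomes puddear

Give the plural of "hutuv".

kogevav and pofoma both have last vowel 'a' yet inflect differently (kokogevav, pofomaar), so the last vowel is not what conditions the rule; whether the stem ends in a vowel or a consonant is.
"hutuv" ends in a consonant. The stems ending in a consonant (kogevav → kokogevav, funuz → fufunuz) repeat the first consonant+vowel as a prefix.
So hutuv → huhutuv.

huhutuv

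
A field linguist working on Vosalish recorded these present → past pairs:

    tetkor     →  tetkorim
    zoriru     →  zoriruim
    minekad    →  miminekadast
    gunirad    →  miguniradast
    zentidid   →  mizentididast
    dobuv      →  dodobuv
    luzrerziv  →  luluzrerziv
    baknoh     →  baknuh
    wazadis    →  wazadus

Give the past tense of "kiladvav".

kikiladvav

zoriru and dobuv both have last vowel 'u' yet inflect differently (zoriruim, dodobuv), so the last vowel is not what conditions the rule; the final letter is.
"kiladvav" ends in -v. The stems ending in -v (dobuv → dodobuv, luzrerziv → luluzrerziv) repeat the first consonant+vowel as a prefix.
The other patterns: stems ending in -r or -u add -im; stems ending in -d add mi- … -ast around the stem; stems ending in -h or -s change the last vowel to 'u'.
So kiladvav → kikiladvav.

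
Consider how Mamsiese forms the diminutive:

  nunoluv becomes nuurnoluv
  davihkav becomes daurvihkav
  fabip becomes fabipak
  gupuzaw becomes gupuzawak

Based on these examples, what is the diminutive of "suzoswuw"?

suzoswuwak

davihkav and gupuzaw both have last vowel 'a' yet inflect differently (daurvihkav, gupuzawak), so the last vowel is not what conditions the rule; the final letter is.
"suzoswuw" ends in -w. The one such stem in the data (gupuzaw → gupuzawak) adds -ak, so the same rule applies.
So suzoswuw → suzoswuwak.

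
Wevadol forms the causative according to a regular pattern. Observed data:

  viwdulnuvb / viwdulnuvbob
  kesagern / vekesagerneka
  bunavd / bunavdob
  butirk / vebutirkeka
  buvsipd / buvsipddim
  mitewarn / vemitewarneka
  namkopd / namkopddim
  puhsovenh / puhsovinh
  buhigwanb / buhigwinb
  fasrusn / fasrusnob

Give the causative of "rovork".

verovorkeka

"rovork" has second-to-last letter 'r'. The stems whose second-to-last letter is 'r' (mitewarn → vemitewarneka, kesagern → vekesagerneka, butirk → vebutirkeka) add ve- … -eka around the stem.
So rovork → verovorkeka.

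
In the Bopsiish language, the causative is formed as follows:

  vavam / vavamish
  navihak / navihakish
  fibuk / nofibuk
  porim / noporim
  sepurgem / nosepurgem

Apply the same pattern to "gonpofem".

nogonpofem

"gonpofem" has last vowel 'e'. The one such stem in the data (sepurgem → nosepurgem) adds the prefix no-, so the same rule applies.
The other pattern: stems whose last vowel is 'a' add -ish.
So gonpofem → nogonpofem.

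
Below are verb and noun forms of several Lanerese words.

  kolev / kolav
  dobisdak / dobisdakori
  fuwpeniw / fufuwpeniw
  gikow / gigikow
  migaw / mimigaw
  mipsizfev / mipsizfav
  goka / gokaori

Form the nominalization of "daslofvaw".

dadaslofvaw

goka and migaw both have last vowel 'a' yet inflect differently (gokaori, mimigaw), so the last vowel is not what conditions the rule; the final letter is.
"daslofvaw" ends in -w. The stems ending in -w (fuwpeniw → fufuwpeniw, gikow → gigikow, migaw → mimigaw) repeat the first consonant+vowel as a prefix.
The other patterns: stems ending in -a or -k add -ori; stems ending in -v change the last vowel to 'a'.
So daslofvaw → dadaslofvaw.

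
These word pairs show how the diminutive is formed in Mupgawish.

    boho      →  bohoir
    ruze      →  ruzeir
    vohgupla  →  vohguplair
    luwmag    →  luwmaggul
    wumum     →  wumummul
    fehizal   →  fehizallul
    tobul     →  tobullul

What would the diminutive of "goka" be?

vohgupla and luwmag both have last vowel 'a' yet inflect differently (vohguplair, luwmaggul), so the last vowel is not what conditions the rule; whether the stem ends in a vowel or a consonant is.
"goka" ends in a vowel. The stems ending in a vowel (boho → bohoir, ruze → ruzeir, vohgupla → vohguplair) add -ir.
The other pattern: stems ending in a consonant double the final consonant and add -ul.
So goka → gokair.

gokair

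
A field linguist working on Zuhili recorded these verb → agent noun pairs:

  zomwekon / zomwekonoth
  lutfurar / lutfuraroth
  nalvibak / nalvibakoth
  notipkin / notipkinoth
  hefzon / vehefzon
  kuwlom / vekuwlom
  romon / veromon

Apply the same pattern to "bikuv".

zomwekon and hefzon both end in -n yet inflect differently (zomwekonoth, vehefzon), so the final letter is not what conditions the rule; the number of vowels is.
"bikuv" has 2 vowels. The stems with 2 vowels (hefzon → vehefzon, kuwlom → vekuwlom, romon → veromon) add the prefix ve-.
The other pattern: stems with 3 vowels add -oth.
So bikuv → vebikuv.

vebikuv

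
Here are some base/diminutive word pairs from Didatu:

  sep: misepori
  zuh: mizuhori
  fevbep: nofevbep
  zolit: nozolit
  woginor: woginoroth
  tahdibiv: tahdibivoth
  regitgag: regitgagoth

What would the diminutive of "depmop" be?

nodepmop

sep and fevbep both end in -p yet inflect differently (misepori, nofevbep), so the final letter is not what conditions the rule; the number of vowels is.
"depmop" has 2 vowels. The stems with 2 vowels (fevbep → nofevbep, zolit → nozolit) add the prefix no-.
The other patterns: stems with 1 vowel add mi- … -ori around the stem; stems with 3 vowels add -oth.
So depmop → nodepmop.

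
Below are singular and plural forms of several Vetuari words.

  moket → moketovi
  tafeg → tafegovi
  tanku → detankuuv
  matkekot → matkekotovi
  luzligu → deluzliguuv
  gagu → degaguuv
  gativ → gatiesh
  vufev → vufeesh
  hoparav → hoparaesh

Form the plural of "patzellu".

vufev and moket both have last vowel 'e' yet inflect differently (vufeesh, moketovi), so the last vowel is not what conditions the rule; the final letter is.
"patzellu" ends in -u. The stems ending in -u (gagu → degaguuv, tanku → detankuuv, luzligu → deluzliguuv) add de- … -uv around the stem.
The other patterns: stems ending in -v drop the final letter and add -esh; stems ending in -g or -t add -ovi.
So patzellu → depatzelluuv.

depatzelluuv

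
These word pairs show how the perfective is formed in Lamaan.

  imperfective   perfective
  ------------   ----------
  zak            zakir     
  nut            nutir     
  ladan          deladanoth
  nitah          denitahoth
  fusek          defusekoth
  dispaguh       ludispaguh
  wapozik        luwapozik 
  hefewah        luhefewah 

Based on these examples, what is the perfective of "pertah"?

depertahoth

"pertah" has 2 vowels. The stems with 2 vowels (ladan → deladanoth, nitah → denitahoth, fusek → defusekoth) add de- … -oth around the stem.
The other patterns: stems with 1 vowel add -ir; stems with 3 vowels add the prefix lu-.
So pertah → depertahoth.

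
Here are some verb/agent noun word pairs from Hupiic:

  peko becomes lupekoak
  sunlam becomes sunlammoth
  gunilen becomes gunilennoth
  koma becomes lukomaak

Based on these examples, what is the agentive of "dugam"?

dugammoth

koma and sunlam both have last vowel 'a' yet inflect differently (lukomaak, sunlammoth), so the last vowel is not what conditions the rule; whether the stem ends in a vowel or a consonant is.
"dugam" ends in a consonant. The stems ending in a consonant (gunilen → gunilennoth, sunlam → sunlammoth) double the final consonant and add -oth.
So dugam → dugammoth.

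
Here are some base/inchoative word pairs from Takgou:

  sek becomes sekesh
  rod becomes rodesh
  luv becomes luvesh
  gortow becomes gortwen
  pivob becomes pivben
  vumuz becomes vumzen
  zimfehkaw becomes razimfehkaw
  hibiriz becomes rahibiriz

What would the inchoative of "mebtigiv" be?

ramebtigiv

gortow and zimfehkaw both end in -w yet inflect differently (gortwen, razimfehkaw), so the final letter is not what conditions the rule; the number of vowels is.
"mebtigiv" has 3 vowels. The stems with 3 vowels (zimfehkaw → razimfehkaw, hibiriz → rahibiriz) add the prefix ra-.
The other patterns: stems with 1 vowel add -esh; stems with 2 vowels delete the last vowel and add -en.
So mebtigiv → ramebtigiv.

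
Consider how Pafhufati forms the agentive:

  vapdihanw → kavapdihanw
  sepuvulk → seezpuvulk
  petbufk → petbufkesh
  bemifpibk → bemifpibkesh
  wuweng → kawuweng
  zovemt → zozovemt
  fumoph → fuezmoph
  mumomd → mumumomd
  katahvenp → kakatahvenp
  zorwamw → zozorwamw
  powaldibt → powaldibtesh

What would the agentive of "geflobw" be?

"geflobw" has second-to-last letter 'b'. The stems whose second-to-last letter is 'b' (powaldibt → powaldibtesh, bemifpibk → bemifpibkesh) add -esh.
The other patterns: stems whose second-to-last letter is 'm' repeat the first consonant+vowel as a prefix; stems whose second-to-last letter is 'n' add the prefix ka-; stems whose second-to-last letter is 'l' or 'p' insert -ez- after the first vowel.
So geflobw → geflobwesh.

geflobwesh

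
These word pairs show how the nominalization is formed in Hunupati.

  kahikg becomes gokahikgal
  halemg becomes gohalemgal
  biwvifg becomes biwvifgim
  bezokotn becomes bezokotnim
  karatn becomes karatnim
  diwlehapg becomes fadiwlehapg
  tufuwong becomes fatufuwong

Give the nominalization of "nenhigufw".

kahikg and biwvifg both end in -g yet inflect differently (gokahikgal, biwvifgim), so the final letter is not what conditions the rule; the second-to-last letter is.
"nenhigufw" has second-to-last letter 'f'. The one such stem in the data (biwvifg → biwvifgim) adds -im, so the same rule applies.
The other patterns: stems whose second-to-last letter is 'k' or 'm' add go- … -al around the stem; stems whose second-to-last letter is 'n' or 'p' add the prefix fa-.
So nenhigufw → nenhigufwim.

nenhigufwim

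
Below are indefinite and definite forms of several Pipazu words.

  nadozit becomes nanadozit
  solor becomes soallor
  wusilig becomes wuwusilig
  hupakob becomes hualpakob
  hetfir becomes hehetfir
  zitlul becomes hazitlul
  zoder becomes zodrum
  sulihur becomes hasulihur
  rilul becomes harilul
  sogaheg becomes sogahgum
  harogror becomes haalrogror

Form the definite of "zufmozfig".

zoder and solor both end in -r yet inflect differently (zodrum, soallor), so the final letter is not what conditions the rule; the last vowel is.
"zufmozfig" has last vowel 'i'. The stems whose last vowel is 'i' (wusilig → wuwusilig, nadozit → nanadozit, hetfir → hehetfir) repeat the first consonant+vowel as a prefix.
The other patterns: stems whose last vowel is 'e' delete the last vowel and add -um; stems whose last vowel is 'o' insert -al- after the first vowel; stems whose last vowel is 'u' add the prefix ha-.
So zufmozfig → zuzufmozfig.

zuzufmozfig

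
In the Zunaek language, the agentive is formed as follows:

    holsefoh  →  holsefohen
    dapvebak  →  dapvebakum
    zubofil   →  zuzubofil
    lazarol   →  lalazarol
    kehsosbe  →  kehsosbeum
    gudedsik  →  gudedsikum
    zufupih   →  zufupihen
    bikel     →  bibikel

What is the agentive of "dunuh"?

"dunuh" ends in -h. The stems ending in -h (holsefoh → holsefohen, zufupih → zufupihen) add -en.
The other patterns: stems ending in -l repeat the first consonant+vowel as a prefix; stems ending in -e or -k add -um.
So dunuh → dunuhen.

dunuhen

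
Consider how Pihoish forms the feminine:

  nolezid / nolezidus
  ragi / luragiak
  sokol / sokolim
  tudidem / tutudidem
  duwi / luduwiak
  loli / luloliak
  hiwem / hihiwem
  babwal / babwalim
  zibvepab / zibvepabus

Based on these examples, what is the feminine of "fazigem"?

babwal and zibvepab both have last vowel 'a' yet inflect differently (babwalim, zibvepabus), so the last vowel is not what conditions the rule; the final letter is.
"fazigem" ends in -m. The stems ending in -m (tudidem → tutudidem, hiwem → hihiwem) repeat the first consonant+vowel as a prefix.
The other patterns: stems ending in -l add -im; stems ending in -i add lu- … -ak around the stem; stems ending in -b or -d add -us.
So fazigem → fafazigem.

fafazigem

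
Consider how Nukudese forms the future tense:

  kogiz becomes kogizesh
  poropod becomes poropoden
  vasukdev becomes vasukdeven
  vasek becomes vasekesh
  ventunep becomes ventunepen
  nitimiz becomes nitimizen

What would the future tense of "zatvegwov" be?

zatvegwoven

kogiz and nitimiz both end in -z yet inflect differently (kogizesh, nitimizen), so the final letter is not what conditions the rule; the number of vowels is.
"zatvegwov" has 3 vowels. The stems with 3 vowels (vasukdev → vasukdeven, nitimiz → nitimizen, poropod → poropoden) add -en.
So zatvegwov → zatvegwoven.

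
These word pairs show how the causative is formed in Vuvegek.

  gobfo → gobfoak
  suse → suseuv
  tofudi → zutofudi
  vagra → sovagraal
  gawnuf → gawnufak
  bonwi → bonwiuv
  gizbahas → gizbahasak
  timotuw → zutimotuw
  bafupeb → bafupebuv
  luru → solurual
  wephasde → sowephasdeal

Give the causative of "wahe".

sowaheal

"wahe" begins with w-. The one such stem in the data (wephasde → sowephasdeal) adds so- … -al around the stem, so the same rule applies.
The other patterns: stems beginning with g- add -ak; stems beginning with b- or s- add -uv; stems beginning with t- add the prefix zu-.
So wahe → sowaheal.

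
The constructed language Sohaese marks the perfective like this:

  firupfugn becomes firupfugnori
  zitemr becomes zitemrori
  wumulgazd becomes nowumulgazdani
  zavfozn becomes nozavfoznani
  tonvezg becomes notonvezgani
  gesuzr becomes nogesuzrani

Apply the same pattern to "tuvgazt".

notuvgaztani

gesuzr and zitemr both end in -r yet inflect differently (nogesuzrani, zitemrori), so the final letter is not what conditions the rule; the second-to-last letter is.
"tuvgazt" has second-to-last letter 'z'. The stems whose second-to-last letter is 'z' (gesuzr → nogesuzrani, wumulgazd → nowumulgazdani, tonvezg → notonvezgani) add no- … -ani around the stem.
So tuvgazt → notuvgaztani.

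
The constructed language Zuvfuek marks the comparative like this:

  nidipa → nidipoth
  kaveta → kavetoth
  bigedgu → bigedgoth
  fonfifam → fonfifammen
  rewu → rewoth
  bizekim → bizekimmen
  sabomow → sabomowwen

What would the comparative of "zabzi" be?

zabzoth

kaveta and fonfifam both have last vowel 'a' yet inflect differently (kavetoth, fonfifammen), so the last vowel is not what conditions the rule; whether the stem ends in a vowel or a consonant is.
"zabzi" ends in a vowel. The stems ending in a vowel (kaveta → kavetoth, nidipa → nidipoth, rewu → rewoth) drop the final letter and add -oth.
So zabzi → zabzoth.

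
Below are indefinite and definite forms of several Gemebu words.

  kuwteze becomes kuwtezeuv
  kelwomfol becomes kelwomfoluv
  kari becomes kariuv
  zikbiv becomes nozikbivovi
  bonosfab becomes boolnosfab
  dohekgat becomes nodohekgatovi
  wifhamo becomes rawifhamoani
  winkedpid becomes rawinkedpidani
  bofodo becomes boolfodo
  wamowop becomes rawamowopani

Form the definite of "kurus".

kurusuv

wifhamo and bofodo both end in -o yet inflect differently (rawifhamoani, boolfodo), so the final letter is not what conditions the rule; the first letter is.
"kurus" begins with k-. The stems beginning with k- (kelwomfol → kelwomfoluv, kari → kariuv, kuwteze → kuwtezeuv) add -uv.
The other patterns: stems beginning with w- add ra- … -ani around the stem; stems beginning with b- insert -ol- after the first vowel; stems beginning with d- or z- add no- … -ovi around the stem.
So kurus → kurusuv.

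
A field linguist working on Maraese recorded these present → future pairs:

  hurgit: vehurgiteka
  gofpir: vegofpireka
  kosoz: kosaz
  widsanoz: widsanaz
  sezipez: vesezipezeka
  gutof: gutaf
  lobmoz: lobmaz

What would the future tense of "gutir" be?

vegutireka

"gutir" has last vowel 'i'. The stems whose last vowel is 'i' (hurgit → vehurgiteka, gofpir → vegofpireka) add ve- … -eka around the stem.
So gutir → vegutireka.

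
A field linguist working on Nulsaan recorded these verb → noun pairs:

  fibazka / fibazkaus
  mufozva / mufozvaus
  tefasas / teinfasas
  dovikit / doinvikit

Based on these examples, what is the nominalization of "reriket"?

reinriket

mufozva and tefasas both have last vowel 'a' yet inflect differently (mufozvaus, teinfasas), so the last vowel is not what conditions the rule; whether the stem ends in a vowel or a consonant is.
"reriket" ends in a consonant. The stems ending in a consonant (dovikit → doinvikit, tefasas → teinfasas) insert -in- after the first vowel.
The other pattern: stems ending in a vowel add -us.
So reriket → reinriket.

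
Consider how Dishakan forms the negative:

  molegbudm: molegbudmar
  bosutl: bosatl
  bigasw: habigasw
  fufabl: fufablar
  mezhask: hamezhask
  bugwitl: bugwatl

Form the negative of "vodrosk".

"vodrosk" has second-to-last letter 's'. The stems whose second-to-last letter is 's' (mezhask → hamezhask, bigasw → habigasw) add the prefix ha-.
So vodrosk → havodrosk.

havodrosk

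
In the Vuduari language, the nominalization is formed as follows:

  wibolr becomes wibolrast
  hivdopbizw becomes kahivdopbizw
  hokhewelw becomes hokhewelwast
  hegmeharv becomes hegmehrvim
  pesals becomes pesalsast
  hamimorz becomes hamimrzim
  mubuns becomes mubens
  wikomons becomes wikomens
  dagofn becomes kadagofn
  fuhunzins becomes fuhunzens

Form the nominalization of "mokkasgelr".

"mokkasgelr" has second-to-last letter 'l'. The stems whose second-to-last letter is 'l' (hokhewelw → hokhewelwast, pesals → pesalsast, wibolr → wibolrast) add -ast.
The other patterns: stems whose second-to-last letter is 'n' change the last vowel to 'e'; stems whose second-to-last letter is 'r' delete the last vowel and add -im; stems whose second-to-last letter is 'f' or 'z' add the prefix ka-.
So mokkasgelr → mokkasgelrast.

mokkasgelrast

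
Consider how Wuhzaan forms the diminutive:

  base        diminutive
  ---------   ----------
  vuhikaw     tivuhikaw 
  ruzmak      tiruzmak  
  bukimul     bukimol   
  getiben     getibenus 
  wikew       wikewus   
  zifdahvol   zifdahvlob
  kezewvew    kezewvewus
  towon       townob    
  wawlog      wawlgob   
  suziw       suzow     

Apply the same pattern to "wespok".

getiben and towon both end in -n yet inflect differently (getibenus, townob), so the final letter is not what conditions the rule; the last vowel is.
"wespok" has last vowel 'o'. The stems whose last vowel is 'o' (wawlog → wawlgob, towon → townob, zifdahvol → zifdahvlob) delete the last vowel and add -ob.
The other patterns: stems whose last vowel is 'e' add -us; stems whose last vowel is 'a' add the prefix ti-; stems whose last vowel is 'i' or 'u' change the last vowel to 'o'.
So wespok → wespkob.

wespkob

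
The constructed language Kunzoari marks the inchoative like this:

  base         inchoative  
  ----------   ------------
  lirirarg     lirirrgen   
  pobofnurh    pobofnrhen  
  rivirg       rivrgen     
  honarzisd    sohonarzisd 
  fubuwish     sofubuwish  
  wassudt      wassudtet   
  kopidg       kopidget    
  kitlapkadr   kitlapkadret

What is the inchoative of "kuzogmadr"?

pobofnurh and fubuwish both end in -h yet inflect differently (pobofnrhen, sofubuwish), so the final letter is not what conditions the rule; the second-to-last letter is.
"kuzogmadr" has second-to-last letter 'd'. The stems whose second-to-last letter is 'd' (wassudt → wassudtet, kopidg → kopidget, kitlapkadr → kitlapkadret) add -et.
The other patterns: stems whose second-to-last letter is 'r' delete the last vowel and add -en; stems whose second-to-last letter is 's' add the prefix so-.
So kuzogmadr → kuzogmadret.

kuzogmadret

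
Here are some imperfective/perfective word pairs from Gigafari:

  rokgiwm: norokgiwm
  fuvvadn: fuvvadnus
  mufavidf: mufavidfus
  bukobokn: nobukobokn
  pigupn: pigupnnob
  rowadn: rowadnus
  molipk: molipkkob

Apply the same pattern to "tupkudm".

fuvvadn and pigupn both end in -n yet inflect differently (fuvvadnus, pigupnnob), so the final letter is not what conditions the rule; the second-to-last letter is.
"tupkudm" has second-to-last letter 'd'. The stems whose second-to-last letter is 'd' (fuvvadn → fuvvadnus, mufavidf → mufavidfus, rowadn → rowadnus) add -us.
So tupkudm → tupkudmus.

tupkudmus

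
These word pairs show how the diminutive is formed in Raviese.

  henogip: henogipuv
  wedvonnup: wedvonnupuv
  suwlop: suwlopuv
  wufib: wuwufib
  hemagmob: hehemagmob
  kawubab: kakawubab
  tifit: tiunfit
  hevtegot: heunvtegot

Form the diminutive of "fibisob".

"fibisob" ends in -b. The stems ending in -b (wufib → wuwufib, hemagmob → hehemagmob, kawubab → kakawubab) repeat the first consonant+vowel as a prefix.
The other patterns: stems ending in -p add -uv; stems ending in -t insert -un- after the first vowel.
So fibisob → fifibisob.

fifibisob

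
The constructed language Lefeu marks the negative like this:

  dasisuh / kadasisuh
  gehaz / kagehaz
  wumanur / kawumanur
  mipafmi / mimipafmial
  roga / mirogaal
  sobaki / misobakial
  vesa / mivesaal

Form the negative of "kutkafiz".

kakutkafiz

gehaz and roga both have last vowel 'a' yet inflect differently (kagehaz, mirogaal), so the last vowel is not what conditions the rule; whether the stem ends in a vowel or a consonant is.
"kutkafiz" ends in a consonant. The stems ending in a consonant (dasisuh → kadasisuh, gehaz → kagehaz, wumanur → kawumanur) add the prefix ka-.
The other pattern: stems ending in a vowel add mi- … -al around the stem.
So kutkafiz → kakutkafiz.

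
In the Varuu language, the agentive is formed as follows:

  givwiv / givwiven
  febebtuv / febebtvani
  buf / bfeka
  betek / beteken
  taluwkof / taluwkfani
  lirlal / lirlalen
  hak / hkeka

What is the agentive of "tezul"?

tezulen

"tezul" has 2 vowels. The stems with 2 vowels (betek → beteken, lirlal → lirlalen, givwiv → givwiven) add -en.
The other patterns: stems with 1 vowel delete the last vowel and add -eka; stems with 3 vowels delete the last vowel and add -ani.
So tezul → tezulen.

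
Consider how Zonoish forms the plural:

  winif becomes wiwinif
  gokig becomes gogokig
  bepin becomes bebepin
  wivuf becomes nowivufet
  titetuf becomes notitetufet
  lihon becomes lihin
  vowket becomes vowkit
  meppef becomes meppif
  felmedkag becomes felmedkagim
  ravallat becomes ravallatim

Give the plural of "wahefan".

wahefanim

winif and wivuf both end in -f yet inflect differently (wiwinif, nowivufet), so the final letter is not what conditions the rule; the last vowel is.
"wahefan" has last vowel 'a'. The stems whose last vowel is 'a' (felmedkag → felmedkagim, ravallat → ravallatim) add -im.
The other patterns: stems whose last vowel is 'i' repeat the first consonant+vowel as a prefix; stems whose last vowel is 'u' add no- … -et around the stem; stems whose last vowel is 'e' or 'o' change the last vowel to 'i'.
So wahefan → wahefanim.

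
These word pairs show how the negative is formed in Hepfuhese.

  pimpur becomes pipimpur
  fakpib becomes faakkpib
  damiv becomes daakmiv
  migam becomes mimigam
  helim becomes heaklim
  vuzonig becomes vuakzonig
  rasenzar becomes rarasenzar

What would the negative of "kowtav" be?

kokowtav

"kowtav" has last vowel 'a'. The stems whose last vowel is 'a' (migam → mimigam, rasenzar → rarasenzar) repeat the first consonant+vowel as a prefix.
So kowtav → kokowtav.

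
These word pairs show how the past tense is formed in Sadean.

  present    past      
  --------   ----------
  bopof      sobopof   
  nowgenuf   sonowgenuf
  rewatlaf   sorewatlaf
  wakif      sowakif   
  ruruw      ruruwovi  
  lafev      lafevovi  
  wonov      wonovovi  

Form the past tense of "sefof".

nowgenuf and ruruw both have last vowel 'u' yet inflect differently (sonowgenuf, ruruwovi), so the last vowel is not what conditions the rule; the final letter is.
"sefof" ends in -f. The stems ending in -f (bopof → sobopof, nowgenuf → sonowgenuf, rewatlaf → sorewatlaf) add the prefix so-.
The other pattern: stems ending in -v or -w add -ovi.
So sefof → sosefof.

sosefof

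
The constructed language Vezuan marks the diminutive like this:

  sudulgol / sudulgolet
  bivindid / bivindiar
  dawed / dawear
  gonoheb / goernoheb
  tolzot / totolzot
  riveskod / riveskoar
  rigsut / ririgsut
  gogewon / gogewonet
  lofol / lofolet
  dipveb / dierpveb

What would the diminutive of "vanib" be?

"vanib" ends in -b. The stems ending in -b (dipveb → dierpveb, gonoheb → goernoheb) insert -er- after the first vowel.
The other patterns: stems ending in -l or -n add -et; stems ending in -t repeat the first consonant+vowel as a prefix; stems ending in -d drop the final letter and add -ar.
So vanib → vaernib.

vaernib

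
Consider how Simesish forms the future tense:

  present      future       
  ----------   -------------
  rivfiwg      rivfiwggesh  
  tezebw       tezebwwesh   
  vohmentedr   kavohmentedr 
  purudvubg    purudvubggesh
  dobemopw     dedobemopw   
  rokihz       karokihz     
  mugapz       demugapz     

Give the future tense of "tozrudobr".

"tozrudobr" has second-to-last letter 'b'. The stems whose second-to-last letter is 'b' (tezebw → tezebwwesh, purudvubg → purudvubggesh) double the final consonant and add -esh.
The other patterns: stems whose second-to-last letter is 'p' add the prefix de-; stems whose second-to-last letter is 'd' or 'h' add the prefix ka-.
So tozrudobr → tozrudobrresh.

tozrudobrresh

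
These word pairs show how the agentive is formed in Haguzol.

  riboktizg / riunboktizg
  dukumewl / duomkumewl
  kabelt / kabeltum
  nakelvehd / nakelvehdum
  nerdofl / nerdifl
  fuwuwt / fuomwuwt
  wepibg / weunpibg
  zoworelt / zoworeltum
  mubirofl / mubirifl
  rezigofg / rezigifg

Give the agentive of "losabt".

mubirofl and dukumewl both end in -l yet inflect differently (mubirifl, duomkumewl), so the final letter is not what conditions the rule; the second-to-last letter is.
"losabt" has second-to-last letter 'b'. The one such stem in the data (wepibg → weunpibg) inserts -un- after the first vowel (as does riboktizg), so the same rule applies.
The other patterns: stems whose second-to-last letter is 'f' change the last vowel to 'i'; stems whose second-to-last letter is 'h' or 'l' add -um; stems whose second-to-last letter is 'w' insert -om- after the first vowel.
So losabt → lounsabt.

lounsabt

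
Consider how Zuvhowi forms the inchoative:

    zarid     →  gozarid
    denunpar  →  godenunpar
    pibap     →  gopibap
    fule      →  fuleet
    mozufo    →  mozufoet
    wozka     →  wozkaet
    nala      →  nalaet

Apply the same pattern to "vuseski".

"vuseski" ends in a vowel. The stems ending in a vowel (fule → fuleet, mozufo → mozufoet, wozka → wozkaet) add -et.
So vuseski → vuseskiet.

vuseskiet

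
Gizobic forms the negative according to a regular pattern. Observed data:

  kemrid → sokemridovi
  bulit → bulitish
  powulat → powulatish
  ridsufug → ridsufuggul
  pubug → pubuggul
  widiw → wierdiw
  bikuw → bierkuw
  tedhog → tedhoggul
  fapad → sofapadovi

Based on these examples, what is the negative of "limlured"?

fapad and powulat both have last vowel 'a' yet inflect differently (sofapadovi, powulatish), so the last vowel is not what conditions the rule; the final letter is.
"limlured" ends in -d. The stems ending in -d (fapad → sofapadovi, kemrid → sokemridovi) add so- … -ovi around the stem.
So limlured → solimluredovi.

solimluredovi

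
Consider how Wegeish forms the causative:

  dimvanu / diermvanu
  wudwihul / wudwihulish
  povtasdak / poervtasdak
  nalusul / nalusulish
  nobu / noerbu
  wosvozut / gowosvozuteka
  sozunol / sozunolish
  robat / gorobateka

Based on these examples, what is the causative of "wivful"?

wivfulish

wosvozut and nalusul both have last vowel 'u' yet inflect differently (gowosvozuteka, nalusulish), so the last vowel is not what conditions the rule; the final letter is.
"wivful" ends in -l. The stems ending in -l (nalusul → nalusulish, wudwihul → wudwihulish, sozunol → sozunolish) add -ish.
So wivful → wivfulish.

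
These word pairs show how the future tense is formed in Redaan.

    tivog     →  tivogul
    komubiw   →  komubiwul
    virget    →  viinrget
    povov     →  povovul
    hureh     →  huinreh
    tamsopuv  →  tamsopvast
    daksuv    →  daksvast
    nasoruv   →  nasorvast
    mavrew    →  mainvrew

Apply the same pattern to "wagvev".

waingvev

mavrew and komubiw both end in -w yet inflect differently (mainvrew, komubiwul), so the final letter is not what conditions the rule; the last vowel is.
"wagvev" has last vowel 'e'. The stems whose last vowel is 'e' (mavrew → mainvrew, virget → viinrget, hureh → huinreh) insert -in- after the first vowel.
So wagvev → waingvev.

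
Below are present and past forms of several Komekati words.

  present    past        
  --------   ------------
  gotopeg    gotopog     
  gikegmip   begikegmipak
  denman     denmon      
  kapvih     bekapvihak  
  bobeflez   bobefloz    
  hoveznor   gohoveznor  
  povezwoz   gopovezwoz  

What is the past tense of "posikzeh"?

posikzoh

povezwoz and bobeflez both end in -z yet inflect differently (gopovezwoz, bobefloz), so the final letter is not what conditions the rule; the last vowel is.
"posikzeh" has last vowel 'e'. The stems whose last vowel is 'e' (gotopeg → gotopog, bobeflez → bobefloz) change the last vowel to 'o'.
The other patterns: stems whose last vowel is 'o' add the prefix go-; stems whose last vowel is 'i' add be- … -ak around the stem.
So posikzeh → posikzoh.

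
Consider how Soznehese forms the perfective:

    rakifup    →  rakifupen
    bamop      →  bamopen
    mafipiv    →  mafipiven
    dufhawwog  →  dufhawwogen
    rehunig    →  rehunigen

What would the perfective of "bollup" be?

Every pair shown (rakifup → rakifupen, bamop → bamopen, mafipiv → mafipiven, …) follows the same rule: add -en.
So bollup → bollupen.

bollupen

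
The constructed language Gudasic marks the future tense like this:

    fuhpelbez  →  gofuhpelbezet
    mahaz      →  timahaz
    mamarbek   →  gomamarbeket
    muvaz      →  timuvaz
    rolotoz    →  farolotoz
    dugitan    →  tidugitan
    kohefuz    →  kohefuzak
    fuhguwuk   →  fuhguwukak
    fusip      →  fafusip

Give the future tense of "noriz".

fanoriz

kohefuz and rolotoz both end in -z yet inflect differently (kohefuzak, farolotoz), so the final letter is not what conditions the rule; the last vowel is.
"noriz" has last vowel 'i'. The one such stem in the data (fusip → fafusip) adds the prefix fa-, so the same rule applies.
The other patterns: stems whose last vowel is 'u' add -ak; stems whose last vowel is 'e' add go- … -et around the stem; stems whose last vowel is 'a' add the prefix ti-.
So noriz → fanoriz.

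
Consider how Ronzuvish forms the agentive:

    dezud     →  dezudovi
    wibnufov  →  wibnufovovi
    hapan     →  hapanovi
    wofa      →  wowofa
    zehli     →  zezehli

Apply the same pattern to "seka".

hapan and wofa both have last vowel 'a' yet inflect differently (hapanovi, wowofa), so the last vowel is not what conditions the rule; whether the stem ends in a vowel or a consonant is.
"seka" ends in a vowel. The stems ending in a vowel (wofa → wowofa, zehli → zezehli) repeat the first consonant+vowel as a prefix.
The other pattern: stems ending in a consonant add -ovi.
So seka → seseka.

seseka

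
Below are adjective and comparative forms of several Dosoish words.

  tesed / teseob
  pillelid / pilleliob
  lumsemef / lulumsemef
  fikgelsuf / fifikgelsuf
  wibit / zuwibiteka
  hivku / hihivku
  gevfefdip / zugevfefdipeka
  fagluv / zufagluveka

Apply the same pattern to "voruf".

tesed and lumsemef both have last vowel 'e' yet inflect differently (teseob, lulumsemef), so the last vowel is not what conditions the rule; the final letter is.
"voruf" ends in -f. The stems ending in -f (fikgelsuf → fifikgelsuf, lumsemef → lulumsemef) repeat the first consonant+vowel as a prefix.
So voruf → vovoruf.

vovoruf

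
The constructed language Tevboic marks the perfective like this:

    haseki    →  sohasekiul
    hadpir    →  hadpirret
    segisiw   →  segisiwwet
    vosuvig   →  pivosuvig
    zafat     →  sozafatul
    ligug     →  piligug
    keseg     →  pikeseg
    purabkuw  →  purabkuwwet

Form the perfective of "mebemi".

somebemiul

haseki and vosuvig both have last vowel 'i' yet inflect differently (sohasekiul, pivosuvig), so the last vowel is not what conditions the rule; the final letter is.
"mebemi" ends in -i. The one such stem in the data (haseki → sohasekiul) adds so- … -ul around the stem, so the same rule applies.
So mebemi → somebemiul.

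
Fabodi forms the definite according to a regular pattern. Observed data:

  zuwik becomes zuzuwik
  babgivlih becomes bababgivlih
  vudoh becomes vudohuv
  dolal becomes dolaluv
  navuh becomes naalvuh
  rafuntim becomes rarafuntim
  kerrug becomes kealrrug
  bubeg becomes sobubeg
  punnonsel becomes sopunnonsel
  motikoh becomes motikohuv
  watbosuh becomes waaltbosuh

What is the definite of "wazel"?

sowazel

kerrug and bubeg both end in -g yet inflect differently (kealrrug, sobubeg), so the final letter is not what conditions the rule; the last vowel is.
"wazel" has last vowel 'e'. The stems whose last vowel is 'e' (punnonsel → sopunnonsel, bubeg → sobubeg) add the prefix so-.
So wazel → sowazel.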